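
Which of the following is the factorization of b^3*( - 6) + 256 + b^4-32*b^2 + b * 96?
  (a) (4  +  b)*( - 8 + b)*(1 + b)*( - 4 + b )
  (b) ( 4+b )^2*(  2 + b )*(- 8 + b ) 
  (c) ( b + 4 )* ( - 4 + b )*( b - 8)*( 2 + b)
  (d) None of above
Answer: c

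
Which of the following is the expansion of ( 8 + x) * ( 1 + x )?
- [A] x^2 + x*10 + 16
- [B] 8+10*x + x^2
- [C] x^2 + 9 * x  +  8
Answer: C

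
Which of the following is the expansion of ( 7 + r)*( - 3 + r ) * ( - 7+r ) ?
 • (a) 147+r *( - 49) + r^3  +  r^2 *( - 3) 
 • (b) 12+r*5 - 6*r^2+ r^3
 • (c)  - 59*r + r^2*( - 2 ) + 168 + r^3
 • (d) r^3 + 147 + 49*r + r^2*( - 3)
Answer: a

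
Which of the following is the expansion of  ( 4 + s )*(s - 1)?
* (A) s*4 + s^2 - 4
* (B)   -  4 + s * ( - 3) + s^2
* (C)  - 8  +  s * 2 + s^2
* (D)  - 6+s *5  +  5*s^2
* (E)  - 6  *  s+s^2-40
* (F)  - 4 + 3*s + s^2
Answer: F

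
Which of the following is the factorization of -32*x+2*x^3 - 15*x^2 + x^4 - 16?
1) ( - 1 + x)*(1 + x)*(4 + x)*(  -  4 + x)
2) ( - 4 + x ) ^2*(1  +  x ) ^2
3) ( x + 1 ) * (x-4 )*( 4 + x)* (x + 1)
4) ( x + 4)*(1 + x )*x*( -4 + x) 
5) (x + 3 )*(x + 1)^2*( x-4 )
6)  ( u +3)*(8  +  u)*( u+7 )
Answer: 3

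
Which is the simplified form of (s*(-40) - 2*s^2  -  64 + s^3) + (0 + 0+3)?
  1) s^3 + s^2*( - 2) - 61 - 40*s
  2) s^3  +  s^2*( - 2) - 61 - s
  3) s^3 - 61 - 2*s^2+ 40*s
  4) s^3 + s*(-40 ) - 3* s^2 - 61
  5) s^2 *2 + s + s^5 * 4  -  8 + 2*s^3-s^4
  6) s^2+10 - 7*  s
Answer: 1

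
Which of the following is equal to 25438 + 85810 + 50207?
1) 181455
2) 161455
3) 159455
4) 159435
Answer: 2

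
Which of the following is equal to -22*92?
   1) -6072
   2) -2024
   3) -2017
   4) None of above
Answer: 2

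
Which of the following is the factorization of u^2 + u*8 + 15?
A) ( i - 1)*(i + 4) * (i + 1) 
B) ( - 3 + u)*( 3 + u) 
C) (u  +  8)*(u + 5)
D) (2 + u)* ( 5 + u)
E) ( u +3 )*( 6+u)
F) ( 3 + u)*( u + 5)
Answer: F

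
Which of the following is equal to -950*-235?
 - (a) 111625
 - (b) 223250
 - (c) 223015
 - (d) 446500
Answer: b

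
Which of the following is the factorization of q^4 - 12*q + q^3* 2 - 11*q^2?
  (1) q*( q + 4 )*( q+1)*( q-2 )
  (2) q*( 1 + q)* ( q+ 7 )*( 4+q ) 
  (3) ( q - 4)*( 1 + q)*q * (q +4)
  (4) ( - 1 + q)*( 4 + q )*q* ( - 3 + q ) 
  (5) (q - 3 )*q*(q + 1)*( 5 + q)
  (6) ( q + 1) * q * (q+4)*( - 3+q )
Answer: 6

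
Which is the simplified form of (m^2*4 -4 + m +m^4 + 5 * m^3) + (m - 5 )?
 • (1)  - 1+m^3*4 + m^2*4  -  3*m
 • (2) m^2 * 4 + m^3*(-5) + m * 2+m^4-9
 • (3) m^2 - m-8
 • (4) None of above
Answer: 4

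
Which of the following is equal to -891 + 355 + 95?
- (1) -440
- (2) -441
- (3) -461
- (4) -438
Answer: 2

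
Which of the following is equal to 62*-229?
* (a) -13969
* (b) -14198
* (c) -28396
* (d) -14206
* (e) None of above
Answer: b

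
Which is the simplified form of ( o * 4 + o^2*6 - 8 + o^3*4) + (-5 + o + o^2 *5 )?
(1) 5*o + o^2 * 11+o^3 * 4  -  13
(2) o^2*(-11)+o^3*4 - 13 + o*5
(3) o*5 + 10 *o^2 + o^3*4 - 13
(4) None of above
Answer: 1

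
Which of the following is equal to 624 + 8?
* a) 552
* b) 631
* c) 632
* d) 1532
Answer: c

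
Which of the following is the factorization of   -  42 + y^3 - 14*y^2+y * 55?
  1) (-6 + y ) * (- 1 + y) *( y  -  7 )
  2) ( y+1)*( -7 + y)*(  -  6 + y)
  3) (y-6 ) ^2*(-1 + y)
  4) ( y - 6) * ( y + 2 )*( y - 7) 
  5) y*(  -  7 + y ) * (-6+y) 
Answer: 1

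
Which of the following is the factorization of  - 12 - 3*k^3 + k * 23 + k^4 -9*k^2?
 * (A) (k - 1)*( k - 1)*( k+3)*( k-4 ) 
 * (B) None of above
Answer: A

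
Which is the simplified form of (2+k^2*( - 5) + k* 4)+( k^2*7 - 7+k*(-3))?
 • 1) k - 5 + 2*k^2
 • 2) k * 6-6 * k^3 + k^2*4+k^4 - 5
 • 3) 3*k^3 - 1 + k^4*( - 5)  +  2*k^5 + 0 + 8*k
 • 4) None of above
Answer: 1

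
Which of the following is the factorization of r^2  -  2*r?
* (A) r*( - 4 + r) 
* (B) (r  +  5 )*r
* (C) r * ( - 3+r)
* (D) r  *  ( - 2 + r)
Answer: D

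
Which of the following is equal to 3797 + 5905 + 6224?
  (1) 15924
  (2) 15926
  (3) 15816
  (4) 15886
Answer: 2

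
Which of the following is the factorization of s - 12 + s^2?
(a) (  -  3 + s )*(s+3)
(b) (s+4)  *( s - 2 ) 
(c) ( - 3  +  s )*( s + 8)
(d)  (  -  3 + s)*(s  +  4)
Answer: d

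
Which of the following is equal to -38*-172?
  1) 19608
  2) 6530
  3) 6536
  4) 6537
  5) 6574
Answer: 3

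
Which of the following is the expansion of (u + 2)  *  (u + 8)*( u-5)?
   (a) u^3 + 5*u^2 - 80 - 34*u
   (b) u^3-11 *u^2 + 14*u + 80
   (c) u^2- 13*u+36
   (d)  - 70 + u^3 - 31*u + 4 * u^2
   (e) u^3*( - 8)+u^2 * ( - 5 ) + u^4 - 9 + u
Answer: a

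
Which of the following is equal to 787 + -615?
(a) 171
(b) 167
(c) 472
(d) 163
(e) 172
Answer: e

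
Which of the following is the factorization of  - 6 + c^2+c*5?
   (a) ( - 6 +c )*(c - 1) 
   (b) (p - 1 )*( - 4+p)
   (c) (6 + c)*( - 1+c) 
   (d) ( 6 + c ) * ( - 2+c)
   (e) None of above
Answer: c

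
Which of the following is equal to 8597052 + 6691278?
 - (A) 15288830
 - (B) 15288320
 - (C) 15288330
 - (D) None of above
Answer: C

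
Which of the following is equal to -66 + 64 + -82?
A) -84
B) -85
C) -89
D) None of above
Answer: A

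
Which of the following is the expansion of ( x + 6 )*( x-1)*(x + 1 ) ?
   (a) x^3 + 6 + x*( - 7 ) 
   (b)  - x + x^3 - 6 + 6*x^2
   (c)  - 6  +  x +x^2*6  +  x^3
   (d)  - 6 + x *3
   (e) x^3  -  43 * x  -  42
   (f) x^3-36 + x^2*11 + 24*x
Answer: b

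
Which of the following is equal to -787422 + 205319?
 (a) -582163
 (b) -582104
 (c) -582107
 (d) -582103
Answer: d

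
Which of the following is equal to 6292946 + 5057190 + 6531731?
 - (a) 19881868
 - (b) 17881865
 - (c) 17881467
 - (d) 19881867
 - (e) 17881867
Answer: e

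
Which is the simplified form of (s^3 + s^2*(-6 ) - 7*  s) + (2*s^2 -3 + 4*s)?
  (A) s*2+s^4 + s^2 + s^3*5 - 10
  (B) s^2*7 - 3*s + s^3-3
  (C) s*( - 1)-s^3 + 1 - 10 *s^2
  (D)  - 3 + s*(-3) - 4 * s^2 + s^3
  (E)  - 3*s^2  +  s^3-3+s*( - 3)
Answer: D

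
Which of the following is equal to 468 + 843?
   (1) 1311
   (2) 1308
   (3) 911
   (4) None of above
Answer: 1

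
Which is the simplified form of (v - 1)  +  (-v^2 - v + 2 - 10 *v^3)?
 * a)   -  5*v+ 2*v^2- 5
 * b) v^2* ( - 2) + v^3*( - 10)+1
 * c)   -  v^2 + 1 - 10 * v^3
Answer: c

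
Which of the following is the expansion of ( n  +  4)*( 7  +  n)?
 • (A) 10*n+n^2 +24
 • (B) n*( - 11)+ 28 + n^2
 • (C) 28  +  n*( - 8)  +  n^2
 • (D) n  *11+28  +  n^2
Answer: D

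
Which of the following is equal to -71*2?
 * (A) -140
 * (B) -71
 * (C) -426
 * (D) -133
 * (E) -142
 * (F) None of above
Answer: E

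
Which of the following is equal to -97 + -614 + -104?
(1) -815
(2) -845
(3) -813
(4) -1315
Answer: 1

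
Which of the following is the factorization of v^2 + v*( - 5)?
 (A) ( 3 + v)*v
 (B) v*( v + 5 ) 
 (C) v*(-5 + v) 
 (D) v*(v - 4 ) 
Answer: C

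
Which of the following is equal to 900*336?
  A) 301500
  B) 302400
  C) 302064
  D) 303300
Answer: B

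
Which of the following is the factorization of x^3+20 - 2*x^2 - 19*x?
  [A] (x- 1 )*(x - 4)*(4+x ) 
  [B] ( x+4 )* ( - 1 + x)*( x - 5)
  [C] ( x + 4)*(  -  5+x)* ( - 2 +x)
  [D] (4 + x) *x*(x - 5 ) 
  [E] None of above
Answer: B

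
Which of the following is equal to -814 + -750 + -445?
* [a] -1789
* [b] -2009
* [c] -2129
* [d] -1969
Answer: b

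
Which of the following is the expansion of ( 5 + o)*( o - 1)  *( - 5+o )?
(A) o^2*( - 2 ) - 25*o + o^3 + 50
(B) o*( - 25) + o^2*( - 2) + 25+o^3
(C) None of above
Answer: C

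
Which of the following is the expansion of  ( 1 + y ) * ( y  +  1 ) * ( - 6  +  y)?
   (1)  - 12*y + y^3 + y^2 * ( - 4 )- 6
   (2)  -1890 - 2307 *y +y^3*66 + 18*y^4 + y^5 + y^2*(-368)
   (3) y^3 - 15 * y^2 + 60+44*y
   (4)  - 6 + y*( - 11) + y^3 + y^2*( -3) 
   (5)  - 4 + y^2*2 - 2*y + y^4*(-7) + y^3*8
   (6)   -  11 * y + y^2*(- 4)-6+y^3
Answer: 6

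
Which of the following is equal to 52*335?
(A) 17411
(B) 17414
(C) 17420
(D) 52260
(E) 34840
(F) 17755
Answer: C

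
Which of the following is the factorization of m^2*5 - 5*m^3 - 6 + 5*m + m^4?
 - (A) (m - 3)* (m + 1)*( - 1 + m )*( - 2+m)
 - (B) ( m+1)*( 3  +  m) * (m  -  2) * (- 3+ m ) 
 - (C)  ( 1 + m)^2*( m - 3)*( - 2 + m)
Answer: A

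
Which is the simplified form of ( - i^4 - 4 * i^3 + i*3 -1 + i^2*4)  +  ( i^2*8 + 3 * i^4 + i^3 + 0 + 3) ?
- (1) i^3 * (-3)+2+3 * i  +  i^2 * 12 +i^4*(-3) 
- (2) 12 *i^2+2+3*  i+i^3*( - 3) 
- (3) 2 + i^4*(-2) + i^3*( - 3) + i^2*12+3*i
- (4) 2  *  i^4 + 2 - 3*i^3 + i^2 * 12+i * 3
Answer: 4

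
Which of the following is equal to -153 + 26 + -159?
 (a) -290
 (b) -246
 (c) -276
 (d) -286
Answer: d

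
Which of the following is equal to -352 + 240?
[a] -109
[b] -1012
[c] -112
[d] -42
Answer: c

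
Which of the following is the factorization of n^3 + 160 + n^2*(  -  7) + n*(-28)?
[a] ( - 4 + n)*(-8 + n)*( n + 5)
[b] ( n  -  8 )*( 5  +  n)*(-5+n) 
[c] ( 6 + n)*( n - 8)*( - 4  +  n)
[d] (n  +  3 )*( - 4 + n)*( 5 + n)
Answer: a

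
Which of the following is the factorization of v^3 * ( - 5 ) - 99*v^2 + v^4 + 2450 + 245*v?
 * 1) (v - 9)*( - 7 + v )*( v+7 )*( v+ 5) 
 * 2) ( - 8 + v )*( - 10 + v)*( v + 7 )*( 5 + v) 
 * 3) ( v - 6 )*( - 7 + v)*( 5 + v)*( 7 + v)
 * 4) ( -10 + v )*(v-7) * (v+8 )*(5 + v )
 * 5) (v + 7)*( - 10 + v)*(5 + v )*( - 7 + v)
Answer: 5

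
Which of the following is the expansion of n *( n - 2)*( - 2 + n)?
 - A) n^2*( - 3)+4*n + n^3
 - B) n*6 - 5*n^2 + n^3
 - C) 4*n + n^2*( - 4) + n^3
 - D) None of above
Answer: C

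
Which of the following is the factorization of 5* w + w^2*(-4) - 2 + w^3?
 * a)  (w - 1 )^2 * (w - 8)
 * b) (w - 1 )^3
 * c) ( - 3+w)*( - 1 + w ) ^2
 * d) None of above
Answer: d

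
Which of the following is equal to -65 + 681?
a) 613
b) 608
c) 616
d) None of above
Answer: c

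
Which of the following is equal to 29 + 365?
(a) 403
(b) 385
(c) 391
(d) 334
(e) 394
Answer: e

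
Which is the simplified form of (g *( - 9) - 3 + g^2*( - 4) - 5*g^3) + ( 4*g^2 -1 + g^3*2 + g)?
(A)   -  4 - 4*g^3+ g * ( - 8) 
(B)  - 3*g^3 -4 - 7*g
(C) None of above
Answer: C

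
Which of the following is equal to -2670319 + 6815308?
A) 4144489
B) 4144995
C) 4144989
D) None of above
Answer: C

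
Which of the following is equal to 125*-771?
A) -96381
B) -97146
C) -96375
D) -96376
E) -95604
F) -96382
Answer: C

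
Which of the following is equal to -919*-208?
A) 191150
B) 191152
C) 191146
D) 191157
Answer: B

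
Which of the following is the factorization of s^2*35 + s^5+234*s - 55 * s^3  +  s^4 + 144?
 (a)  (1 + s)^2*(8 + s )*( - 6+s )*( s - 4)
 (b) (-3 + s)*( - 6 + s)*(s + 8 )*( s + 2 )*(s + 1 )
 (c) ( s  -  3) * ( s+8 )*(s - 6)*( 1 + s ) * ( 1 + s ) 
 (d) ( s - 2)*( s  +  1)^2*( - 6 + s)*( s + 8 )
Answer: c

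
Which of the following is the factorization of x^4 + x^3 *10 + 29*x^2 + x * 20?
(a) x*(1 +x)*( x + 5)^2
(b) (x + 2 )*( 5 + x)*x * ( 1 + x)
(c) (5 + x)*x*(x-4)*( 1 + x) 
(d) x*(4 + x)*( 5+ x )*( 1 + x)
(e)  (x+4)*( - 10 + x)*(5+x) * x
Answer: d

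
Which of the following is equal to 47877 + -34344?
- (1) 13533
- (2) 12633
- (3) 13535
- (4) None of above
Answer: 1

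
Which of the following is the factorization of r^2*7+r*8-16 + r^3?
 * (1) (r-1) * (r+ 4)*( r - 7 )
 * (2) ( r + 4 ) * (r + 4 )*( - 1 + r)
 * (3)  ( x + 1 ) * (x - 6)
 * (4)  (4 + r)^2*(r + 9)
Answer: 2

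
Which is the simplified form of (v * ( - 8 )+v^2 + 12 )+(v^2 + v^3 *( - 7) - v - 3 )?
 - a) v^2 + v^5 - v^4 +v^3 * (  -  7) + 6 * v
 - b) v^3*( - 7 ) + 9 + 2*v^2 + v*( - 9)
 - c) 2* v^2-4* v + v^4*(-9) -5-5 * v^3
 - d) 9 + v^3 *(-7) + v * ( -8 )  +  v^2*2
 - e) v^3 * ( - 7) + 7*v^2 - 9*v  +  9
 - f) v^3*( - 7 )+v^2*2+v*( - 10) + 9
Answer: b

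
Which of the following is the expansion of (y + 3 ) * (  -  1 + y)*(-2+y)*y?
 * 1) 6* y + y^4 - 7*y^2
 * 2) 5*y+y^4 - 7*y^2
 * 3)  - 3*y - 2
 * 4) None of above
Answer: 1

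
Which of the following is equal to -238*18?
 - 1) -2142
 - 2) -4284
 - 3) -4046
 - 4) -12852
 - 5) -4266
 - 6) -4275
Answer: 2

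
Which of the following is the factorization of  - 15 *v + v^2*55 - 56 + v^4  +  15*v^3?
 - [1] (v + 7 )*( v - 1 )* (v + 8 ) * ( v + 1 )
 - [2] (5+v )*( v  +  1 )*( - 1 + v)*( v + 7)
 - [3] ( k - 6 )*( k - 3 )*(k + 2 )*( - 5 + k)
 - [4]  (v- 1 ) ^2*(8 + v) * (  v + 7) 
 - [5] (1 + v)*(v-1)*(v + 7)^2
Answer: 1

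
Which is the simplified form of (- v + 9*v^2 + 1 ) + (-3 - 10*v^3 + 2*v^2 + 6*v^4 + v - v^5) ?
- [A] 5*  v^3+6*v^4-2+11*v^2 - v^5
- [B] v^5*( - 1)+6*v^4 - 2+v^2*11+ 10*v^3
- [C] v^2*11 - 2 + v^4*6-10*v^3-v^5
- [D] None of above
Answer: C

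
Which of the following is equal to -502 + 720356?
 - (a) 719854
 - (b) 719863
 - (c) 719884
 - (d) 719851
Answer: a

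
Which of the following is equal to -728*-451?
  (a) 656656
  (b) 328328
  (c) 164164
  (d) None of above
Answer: b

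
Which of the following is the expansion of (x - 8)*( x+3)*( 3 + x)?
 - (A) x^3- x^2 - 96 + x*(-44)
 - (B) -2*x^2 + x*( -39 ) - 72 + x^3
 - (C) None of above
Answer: B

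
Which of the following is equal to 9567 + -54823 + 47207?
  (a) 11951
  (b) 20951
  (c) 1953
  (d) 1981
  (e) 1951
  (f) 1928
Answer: e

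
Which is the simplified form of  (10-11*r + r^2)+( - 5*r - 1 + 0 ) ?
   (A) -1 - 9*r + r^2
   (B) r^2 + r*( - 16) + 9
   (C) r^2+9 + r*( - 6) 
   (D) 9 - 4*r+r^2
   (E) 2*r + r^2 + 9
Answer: B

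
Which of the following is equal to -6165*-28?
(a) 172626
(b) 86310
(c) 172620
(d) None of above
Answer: c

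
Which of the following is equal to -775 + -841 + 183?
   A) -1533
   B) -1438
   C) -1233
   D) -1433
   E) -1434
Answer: D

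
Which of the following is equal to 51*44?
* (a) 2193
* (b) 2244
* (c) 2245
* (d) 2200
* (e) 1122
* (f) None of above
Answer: b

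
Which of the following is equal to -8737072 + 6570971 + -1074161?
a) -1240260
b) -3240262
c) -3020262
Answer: b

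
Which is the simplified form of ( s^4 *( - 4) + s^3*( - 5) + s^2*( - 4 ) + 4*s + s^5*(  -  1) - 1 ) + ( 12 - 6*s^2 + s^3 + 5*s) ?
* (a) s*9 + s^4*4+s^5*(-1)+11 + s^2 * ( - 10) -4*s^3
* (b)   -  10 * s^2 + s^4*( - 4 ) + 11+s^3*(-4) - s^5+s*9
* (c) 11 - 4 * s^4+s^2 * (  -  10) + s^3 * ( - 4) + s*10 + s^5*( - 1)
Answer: b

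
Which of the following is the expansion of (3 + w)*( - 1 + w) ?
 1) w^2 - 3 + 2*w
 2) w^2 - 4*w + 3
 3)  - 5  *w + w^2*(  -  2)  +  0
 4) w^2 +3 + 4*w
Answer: 1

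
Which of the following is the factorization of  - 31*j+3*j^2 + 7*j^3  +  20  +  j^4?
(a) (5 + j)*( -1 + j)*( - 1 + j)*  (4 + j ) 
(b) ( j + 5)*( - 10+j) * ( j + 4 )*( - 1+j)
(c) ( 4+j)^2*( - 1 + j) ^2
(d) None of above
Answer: a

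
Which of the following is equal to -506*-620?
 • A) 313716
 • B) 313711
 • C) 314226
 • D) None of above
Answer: D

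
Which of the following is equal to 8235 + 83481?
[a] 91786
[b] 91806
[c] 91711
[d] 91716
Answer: d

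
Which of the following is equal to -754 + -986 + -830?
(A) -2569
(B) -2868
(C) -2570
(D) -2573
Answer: C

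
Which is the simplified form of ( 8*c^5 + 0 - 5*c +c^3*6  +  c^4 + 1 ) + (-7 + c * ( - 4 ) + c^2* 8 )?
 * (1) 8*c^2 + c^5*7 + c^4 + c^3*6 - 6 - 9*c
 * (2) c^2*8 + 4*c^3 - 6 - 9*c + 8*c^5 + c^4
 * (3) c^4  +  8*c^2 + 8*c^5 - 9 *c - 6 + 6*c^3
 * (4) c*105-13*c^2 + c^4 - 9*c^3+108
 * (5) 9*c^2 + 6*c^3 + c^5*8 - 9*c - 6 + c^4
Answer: 3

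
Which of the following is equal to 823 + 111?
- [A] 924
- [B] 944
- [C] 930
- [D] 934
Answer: D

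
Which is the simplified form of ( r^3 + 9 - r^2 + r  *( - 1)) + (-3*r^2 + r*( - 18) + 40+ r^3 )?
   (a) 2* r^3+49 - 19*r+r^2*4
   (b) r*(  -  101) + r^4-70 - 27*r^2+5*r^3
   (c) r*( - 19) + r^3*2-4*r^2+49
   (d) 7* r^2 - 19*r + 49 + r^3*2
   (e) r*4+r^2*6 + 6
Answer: c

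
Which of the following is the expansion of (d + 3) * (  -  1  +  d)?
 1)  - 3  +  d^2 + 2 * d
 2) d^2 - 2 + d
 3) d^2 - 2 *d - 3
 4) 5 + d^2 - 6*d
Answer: 1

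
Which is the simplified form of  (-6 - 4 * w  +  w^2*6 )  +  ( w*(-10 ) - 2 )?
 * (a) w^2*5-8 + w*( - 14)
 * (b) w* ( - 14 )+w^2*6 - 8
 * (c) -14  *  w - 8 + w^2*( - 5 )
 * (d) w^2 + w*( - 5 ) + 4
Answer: b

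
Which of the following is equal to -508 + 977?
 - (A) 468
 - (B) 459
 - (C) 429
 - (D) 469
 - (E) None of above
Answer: D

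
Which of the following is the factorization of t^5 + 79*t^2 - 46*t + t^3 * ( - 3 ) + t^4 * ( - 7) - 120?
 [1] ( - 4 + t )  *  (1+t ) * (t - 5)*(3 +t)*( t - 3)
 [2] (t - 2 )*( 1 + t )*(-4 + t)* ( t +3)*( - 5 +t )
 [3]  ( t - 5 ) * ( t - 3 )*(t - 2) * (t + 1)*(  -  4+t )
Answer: 2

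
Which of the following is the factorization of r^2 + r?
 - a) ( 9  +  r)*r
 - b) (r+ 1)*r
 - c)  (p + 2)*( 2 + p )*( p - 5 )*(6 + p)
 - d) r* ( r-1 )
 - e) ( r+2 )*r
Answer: b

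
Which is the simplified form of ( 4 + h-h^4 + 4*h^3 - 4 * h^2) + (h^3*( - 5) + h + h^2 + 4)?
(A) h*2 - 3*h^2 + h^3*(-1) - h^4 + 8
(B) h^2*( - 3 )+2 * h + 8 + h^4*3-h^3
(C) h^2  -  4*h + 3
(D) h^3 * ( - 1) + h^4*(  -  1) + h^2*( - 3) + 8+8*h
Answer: A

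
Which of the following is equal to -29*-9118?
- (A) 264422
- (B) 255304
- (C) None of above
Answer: A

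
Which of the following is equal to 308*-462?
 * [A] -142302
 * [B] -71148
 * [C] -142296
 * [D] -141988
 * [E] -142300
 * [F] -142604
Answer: C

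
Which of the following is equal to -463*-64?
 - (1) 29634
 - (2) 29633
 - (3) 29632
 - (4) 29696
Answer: 3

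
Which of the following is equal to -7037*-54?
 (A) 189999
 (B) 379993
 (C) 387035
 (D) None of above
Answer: D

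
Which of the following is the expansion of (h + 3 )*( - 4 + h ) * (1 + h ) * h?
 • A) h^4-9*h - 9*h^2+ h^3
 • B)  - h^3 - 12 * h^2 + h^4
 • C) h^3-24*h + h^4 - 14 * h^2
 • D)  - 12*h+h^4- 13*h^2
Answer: D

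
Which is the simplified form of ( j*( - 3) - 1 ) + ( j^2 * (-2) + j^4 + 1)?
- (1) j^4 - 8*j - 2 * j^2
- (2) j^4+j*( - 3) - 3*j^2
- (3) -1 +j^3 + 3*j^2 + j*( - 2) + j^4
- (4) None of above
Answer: 4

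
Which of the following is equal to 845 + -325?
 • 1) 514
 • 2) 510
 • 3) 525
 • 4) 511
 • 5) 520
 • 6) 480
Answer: 5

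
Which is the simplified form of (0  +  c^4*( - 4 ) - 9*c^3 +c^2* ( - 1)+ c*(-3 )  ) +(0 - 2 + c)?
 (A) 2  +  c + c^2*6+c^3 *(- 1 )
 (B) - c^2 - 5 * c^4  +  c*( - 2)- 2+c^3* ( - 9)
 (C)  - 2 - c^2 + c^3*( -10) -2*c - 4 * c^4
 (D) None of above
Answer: D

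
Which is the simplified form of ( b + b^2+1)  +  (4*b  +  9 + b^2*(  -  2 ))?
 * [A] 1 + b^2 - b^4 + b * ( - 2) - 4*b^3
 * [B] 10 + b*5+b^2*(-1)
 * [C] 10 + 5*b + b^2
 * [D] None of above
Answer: B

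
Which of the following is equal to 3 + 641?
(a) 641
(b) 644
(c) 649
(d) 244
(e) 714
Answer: b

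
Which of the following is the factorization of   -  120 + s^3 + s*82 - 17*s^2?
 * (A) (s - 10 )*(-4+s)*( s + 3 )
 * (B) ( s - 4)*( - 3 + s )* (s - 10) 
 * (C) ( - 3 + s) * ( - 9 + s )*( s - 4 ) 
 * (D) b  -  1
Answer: B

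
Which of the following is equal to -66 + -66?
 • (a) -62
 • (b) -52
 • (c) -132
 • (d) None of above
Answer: c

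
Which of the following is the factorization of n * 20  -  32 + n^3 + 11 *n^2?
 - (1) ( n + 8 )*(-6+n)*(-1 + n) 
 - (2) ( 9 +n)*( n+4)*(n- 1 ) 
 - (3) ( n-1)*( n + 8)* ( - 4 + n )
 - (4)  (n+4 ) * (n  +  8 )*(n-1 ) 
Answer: 4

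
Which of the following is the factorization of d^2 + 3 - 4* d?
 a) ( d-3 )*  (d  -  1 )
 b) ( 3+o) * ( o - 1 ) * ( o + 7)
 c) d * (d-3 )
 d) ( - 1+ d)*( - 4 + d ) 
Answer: a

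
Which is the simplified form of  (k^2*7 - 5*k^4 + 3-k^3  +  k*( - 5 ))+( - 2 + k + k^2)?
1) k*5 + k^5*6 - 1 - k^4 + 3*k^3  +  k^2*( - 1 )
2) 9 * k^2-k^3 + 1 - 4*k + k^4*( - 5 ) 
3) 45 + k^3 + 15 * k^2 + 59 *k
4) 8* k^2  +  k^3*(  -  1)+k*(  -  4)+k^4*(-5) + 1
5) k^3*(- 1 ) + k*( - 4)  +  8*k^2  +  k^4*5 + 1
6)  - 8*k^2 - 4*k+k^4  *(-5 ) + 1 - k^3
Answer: 4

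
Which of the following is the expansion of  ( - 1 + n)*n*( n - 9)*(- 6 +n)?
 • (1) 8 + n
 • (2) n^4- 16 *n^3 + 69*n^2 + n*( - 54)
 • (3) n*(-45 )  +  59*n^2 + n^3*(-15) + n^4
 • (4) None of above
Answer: 2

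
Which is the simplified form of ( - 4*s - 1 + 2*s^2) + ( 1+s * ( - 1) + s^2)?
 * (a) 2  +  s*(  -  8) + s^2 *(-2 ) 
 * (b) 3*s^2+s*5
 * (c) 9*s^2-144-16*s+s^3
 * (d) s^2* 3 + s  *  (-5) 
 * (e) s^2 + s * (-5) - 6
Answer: d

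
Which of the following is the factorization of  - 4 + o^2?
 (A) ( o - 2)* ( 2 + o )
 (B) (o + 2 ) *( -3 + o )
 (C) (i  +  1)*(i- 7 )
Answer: A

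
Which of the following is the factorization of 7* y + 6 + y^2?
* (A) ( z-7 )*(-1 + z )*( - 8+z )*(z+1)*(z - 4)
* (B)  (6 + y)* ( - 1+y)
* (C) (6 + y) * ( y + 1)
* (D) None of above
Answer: C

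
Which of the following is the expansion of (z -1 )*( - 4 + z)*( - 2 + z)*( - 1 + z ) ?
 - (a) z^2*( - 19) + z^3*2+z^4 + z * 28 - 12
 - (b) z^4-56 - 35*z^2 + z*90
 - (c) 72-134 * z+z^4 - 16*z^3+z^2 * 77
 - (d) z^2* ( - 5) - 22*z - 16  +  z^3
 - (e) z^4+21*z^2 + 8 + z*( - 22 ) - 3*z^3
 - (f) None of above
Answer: f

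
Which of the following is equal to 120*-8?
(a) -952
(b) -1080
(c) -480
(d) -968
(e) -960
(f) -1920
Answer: e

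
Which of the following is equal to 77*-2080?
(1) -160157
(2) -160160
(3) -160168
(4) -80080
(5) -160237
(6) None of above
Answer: 2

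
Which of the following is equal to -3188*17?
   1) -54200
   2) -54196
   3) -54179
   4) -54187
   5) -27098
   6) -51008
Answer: 2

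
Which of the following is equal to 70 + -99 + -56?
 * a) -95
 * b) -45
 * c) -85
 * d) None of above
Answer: c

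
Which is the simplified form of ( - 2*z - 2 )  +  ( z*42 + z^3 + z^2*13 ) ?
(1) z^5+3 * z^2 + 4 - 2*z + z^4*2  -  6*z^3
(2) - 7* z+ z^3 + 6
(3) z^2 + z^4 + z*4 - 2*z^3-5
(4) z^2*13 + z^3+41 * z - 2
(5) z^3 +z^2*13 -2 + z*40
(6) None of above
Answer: 5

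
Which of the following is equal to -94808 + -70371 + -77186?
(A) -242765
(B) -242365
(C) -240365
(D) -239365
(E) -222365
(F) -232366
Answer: B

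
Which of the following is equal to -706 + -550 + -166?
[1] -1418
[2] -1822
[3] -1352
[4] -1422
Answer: 4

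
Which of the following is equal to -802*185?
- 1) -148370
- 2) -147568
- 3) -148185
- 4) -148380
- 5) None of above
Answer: 1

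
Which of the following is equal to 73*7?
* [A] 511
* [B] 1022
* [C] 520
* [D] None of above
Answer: A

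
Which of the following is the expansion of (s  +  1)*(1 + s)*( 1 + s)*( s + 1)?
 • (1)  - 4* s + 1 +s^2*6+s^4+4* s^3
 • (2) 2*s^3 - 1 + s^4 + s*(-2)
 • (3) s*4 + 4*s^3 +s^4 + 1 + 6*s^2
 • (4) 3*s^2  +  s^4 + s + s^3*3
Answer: 3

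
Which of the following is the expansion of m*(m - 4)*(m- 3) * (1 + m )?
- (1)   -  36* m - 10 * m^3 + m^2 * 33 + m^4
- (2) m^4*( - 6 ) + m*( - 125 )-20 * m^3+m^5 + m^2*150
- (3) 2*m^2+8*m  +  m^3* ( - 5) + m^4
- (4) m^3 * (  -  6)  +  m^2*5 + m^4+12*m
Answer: 4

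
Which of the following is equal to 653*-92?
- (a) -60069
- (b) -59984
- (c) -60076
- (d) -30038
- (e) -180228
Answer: c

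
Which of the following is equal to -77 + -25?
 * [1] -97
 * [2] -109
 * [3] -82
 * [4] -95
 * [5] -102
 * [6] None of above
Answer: 5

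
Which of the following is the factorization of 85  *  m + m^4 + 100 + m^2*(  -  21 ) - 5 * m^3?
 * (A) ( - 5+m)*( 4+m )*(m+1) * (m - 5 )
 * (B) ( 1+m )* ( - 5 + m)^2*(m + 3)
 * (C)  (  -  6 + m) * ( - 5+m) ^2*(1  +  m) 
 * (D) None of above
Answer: A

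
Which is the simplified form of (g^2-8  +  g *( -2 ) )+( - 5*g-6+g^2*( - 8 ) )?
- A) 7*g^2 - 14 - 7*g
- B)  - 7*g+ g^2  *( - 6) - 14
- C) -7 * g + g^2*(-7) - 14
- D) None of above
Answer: C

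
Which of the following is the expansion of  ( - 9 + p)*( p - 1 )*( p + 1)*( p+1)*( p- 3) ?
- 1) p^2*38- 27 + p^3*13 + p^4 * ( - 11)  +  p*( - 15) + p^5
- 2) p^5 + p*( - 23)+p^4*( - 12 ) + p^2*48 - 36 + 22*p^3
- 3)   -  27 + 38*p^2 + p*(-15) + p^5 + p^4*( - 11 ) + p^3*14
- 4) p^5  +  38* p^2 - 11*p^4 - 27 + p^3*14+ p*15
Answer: 3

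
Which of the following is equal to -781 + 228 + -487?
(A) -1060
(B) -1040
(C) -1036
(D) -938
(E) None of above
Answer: B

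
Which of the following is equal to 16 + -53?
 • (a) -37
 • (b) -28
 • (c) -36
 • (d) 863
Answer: a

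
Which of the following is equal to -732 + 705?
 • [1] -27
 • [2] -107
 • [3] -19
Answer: 1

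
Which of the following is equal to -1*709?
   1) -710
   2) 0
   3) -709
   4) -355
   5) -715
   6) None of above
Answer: 3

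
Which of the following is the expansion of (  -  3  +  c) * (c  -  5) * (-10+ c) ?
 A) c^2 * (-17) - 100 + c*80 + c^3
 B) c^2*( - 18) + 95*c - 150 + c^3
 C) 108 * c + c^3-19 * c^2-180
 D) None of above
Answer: B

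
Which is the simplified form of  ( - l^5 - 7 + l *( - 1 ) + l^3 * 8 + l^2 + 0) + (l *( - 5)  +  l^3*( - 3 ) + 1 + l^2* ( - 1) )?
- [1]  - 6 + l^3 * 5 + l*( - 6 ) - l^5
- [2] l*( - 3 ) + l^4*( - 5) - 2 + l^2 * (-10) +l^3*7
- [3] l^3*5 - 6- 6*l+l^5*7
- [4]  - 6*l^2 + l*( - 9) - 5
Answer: 1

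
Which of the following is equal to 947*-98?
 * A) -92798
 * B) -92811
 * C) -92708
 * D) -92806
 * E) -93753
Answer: D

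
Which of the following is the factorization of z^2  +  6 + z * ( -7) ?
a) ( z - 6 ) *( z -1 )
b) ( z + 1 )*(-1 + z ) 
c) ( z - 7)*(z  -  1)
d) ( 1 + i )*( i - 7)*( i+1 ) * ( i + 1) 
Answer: a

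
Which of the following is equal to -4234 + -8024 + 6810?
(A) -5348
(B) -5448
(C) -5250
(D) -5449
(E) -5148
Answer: B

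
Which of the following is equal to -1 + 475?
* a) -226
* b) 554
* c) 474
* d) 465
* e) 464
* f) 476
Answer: c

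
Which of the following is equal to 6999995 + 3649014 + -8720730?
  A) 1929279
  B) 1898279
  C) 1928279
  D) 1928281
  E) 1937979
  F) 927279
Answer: C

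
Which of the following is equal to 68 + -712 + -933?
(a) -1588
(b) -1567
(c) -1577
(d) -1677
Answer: c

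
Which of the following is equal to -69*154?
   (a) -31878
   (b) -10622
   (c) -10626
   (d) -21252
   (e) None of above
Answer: c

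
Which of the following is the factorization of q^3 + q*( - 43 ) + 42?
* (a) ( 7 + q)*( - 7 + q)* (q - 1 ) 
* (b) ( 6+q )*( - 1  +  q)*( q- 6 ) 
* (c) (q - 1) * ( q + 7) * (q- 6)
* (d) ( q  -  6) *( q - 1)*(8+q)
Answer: c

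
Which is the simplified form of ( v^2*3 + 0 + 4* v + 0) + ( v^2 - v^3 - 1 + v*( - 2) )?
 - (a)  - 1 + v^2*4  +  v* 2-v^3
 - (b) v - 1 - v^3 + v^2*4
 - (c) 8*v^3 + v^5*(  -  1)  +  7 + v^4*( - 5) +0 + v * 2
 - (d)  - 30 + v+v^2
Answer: a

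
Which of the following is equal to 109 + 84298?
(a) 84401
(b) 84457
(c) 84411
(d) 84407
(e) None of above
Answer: d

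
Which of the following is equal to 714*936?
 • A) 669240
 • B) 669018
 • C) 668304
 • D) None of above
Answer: C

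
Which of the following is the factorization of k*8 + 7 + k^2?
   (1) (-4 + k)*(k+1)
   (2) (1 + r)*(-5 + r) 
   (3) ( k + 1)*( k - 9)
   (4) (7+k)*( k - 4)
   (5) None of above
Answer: 5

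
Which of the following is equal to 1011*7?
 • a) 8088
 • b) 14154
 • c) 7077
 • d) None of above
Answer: c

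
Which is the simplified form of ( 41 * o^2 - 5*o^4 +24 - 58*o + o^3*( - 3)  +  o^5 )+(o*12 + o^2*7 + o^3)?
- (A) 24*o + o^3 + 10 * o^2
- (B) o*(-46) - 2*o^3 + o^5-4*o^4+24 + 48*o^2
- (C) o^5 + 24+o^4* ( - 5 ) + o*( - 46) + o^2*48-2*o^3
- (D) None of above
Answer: C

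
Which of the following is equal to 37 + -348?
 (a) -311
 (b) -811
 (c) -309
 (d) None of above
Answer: a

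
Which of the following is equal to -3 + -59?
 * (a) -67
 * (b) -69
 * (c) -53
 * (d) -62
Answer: d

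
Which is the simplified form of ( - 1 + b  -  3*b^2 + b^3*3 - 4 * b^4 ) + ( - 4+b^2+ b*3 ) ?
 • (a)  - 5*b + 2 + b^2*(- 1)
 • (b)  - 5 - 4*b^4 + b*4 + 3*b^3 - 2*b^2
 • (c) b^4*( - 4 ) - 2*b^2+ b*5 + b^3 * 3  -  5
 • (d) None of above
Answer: b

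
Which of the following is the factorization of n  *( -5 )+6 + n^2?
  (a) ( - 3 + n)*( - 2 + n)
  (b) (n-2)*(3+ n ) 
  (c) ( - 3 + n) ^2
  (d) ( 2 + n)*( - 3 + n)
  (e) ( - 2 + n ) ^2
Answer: a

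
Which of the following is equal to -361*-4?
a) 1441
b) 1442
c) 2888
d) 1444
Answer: d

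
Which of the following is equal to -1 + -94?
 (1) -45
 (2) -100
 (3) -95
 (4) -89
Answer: 3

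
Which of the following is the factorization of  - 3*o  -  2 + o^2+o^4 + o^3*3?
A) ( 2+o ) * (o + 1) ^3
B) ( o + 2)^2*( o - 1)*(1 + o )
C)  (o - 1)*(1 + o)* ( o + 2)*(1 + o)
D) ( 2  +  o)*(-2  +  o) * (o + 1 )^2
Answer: C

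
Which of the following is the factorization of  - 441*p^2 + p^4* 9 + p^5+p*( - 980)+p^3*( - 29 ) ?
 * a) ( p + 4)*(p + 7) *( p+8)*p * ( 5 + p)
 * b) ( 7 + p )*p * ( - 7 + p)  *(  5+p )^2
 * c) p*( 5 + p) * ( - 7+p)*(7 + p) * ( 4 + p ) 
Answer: c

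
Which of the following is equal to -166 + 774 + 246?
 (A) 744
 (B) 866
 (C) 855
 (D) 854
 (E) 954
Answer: D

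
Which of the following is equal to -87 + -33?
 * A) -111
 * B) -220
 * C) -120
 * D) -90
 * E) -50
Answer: C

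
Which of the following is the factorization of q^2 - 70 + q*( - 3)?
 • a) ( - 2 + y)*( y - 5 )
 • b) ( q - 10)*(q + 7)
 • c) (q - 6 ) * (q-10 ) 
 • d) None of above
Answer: b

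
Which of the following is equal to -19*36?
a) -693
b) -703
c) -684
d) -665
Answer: c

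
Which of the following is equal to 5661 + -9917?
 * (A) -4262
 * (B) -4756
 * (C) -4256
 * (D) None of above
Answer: C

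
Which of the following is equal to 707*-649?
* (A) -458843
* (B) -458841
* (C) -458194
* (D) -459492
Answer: A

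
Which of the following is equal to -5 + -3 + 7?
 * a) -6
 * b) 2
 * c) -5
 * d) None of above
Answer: d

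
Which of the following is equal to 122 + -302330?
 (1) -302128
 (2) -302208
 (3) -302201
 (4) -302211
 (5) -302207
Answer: 2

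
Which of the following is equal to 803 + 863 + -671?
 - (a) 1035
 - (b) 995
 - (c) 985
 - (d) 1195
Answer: b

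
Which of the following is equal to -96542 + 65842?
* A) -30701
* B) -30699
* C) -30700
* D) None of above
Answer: C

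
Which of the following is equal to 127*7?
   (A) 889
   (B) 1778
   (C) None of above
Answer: A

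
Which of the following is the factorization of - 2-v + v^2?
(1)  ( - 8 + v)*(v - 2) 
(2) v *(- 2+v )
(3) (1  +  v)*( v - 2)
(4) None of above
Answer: 3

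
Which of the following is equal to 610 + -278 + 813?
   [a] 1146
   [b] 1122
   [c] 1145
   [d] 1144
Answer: c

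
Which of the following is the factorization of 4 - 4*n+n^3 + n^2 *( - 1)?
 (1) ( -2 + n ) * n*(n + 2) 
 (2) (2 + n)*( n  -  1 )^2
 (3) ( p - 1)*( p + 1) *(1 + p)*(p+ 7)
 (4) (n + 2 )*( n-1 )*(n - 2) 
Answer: 4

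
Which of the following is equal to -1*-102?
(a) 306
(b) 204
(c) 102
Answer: c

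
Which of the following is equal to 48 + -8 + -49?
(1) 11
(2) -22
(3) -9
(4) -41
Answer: 3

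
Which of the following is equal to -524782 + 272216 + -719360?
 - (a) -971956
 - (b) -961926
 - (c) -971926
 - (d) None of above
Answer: c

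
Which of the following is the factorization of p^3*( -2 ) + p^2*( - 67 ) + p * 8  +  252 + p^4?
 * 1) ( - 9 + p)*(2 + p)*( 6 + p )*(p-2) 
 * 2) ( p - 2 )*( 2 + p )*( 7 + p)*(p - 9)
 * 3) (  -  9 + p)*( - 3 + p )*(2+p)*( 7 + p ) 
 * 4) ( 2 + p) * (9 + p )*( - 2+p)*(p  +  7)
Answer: 2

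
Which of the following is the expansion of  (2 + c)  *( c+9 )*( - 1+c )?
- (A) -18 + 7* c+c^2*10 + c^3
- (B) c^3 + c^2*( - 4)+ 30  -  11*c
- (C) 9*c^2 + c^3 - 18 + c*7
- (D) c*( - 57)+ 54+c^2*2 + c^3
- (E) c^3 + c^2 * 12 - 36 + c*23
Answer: A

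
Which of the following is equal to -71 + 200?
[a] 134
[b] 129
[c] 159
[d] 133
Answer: b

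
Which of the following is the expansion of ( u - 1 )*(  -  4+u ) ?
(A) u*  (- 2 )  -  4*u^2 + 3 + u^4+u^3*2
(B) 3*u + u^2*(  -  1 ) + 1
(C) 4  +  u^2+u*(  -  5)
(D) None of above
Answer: C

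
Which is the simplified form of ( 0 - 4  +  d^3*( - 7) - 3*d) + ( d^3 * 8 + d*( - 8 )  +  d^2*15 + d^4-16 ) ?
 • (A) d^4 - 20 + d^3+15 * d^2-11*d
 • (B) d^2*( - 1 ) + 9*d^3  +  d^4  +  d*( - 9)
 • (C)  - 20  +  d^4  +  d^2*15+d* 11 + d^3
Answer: A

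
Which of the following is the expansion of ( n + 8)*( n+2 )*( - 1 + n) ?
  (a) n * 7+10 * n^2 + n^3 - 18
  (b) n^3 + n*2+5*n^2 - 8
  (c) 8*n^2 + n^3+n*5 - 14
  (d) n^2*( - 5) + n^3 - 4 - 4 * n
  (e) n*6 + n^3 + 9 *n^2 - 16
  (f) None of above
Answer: e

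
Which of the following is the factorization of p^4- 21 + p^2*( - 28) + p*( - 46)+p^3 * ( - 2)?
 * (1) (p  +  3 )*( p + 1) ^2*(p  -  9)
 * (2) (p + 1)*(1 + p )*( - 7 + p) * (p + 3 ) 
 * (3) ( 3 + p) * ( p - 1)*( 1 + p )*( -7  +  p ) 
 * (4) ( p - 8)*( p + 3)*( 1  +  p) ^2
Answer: 2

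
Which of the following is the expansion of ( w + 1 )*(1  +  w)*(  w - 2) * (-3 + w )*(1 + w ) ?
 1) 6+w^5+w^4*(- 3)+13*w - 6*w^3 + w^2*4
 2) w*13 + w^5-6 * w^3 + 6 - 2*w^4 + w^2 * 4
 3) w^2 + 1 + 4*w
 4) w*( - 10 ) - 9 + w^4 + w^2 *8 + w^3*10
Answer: 2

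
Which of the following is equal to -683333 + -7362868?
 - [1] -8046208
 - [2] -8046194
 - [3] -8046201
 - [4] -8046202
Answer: 3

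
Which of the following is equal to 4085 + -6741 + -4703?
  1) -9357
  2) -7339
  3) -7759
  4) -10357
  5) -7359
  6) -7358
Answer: 5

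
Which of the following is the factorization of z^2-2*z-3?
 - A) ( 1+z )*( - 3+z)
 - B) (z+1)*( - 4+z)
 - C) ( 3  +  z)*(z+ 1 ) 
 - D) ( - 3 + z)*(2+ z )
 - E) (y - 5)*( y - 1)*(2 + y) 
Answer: A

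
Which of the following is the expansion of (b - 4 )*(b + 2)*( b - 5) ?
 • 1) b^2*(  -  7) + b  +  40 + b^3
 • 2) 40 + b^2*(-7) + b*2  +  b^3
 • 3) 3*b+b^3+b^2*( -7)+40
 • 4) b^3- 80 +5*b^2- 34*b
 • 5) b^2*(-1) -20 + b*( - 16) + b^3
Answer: 2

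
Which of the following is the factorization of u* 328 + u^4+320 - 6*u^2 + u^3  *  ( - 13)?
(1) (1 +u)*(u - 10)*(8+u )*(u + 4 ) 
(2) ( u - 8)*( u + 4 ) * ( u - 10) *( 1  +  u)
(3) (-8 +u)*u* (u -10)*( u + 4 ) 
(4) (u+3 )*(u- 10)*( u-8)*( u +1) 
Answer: 2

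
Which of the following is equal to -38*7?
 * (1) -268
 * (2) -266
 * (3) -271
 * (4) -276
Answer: 2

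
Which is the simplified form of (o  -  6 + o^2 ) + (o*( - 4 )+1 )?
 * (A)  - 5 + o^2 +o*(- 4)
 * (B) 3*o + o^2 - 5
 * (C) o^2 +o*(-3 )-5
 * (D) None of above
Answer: C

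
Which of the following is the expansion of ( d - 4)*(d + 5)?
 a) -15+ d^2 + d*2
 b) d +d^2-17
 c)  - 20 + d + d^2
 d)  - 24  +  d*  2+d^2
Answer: c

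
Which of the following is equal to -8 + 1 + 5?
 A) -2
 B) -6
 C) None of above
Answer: A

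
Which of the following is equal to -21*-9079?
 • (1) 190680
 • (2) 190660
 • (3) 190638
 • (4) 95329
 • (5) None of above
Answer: 5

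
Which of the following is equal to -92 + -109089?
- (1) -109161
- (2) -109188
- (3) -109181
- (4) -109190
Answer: 3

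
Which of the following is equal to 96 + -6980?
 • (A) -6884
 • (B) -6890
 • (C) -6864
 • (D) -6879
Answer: A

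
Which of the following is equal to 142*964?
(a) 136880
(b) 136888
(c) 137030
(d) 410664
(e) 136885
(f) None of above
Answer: b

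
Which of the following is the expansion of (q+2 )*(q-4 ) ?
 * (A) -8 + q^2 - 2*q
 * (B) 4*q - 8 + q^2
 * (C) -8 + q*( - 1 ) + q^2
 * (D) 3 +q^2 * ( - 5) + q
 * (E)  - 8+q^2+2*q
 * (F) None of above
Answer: A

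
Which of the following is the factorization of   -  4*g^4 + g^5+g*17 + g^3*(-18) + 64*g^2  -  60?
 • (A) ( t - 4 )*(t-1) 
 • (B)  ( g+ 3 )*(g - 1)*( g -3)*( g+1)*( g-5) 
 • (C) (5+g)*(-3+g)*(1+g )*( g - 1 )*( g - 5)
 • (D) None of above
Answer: D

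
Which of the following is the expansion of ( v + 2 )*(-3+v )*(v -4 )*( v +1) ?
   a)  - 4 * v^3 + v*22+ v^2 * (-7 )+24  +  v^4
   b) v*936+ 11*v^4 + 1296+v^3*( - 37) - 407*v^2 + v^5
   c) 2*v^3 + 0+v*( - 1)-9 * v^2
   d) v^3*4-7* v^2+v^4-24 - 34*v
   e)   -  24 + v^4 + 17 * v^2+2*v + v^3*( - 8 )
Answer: a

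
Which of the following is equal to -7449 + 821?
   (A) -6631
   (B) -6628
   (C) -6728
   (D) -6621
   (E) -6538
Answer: B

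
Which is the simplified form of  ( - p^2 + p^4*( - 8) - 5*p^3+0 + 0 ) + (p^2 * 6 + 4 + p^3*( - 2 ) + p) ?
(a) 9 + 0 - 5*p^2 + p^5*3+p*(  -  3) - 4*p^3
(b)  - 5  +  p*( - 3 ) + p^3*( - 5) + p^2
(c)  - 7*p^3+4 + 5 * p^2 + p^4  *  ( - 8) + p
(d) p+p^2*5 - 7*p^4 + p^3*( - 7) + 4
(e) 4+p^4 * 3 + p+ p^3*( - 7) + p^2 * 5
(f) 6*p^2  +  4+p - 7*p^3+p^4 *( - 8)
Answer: c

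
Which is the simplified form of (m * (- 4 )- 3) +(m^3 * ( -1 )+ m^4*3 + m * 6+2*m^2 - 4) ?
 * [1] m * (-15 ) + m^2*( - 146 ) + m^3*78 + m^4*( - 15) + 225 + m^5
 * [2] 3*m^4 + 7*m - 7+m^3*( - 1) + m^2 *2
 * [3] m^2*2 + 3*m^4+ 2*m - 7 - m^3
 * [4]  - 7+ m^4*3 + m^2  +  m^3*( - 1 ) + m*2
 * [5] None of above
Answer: 3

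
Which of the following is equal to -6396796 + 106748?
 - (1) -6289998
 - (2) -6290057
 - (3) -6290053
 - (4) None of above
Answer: 4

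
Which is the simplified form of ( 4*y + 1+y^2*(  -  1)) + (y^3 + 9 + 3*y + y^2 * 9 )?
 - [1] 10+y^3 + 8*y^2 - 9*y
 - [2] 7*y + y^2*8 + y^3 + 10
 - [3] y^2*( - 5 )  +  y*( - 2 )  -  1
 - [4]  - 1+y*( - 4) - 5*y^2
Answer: 2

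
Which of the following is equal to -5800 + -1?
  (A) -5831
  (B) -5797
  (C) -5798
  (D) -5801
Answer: D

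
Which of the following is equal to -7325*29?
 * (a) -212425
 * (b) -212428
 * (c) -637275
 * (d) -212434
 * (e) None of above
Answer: a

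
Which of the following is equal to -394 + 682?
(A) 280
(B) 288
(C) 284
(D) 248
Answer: B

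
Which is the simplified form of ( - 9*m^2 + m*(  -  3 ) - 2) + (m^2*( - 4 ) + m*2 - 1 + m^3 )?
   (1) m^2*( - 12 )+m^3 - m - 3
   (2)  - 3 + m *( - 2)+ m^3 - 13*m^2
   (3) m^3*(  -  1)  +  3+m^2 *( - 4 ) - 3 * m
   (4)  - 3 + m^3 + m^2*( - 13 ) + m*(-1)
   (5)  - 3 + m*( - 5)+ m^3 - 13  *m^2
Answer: 4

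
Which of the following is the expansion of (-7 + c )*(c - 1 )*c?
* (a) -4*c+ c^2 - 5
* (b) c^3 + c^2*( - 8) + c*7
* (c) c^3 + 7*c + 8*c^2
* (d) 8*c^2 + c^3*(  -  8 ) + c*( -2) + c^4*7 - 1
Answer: b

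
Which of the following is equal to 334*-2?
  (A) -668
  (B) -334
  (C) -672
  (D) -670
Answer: A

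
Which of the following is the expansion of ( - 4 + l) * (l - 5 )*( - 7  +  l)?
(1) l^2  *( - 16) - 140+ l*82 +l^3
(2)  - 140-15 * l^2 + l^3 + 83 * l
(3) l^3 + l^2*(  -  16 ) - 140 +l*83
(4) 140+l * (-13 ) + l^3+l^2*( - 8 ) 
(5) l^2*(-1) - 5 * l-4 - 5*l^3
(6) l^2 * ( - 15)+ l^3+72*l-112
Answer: 3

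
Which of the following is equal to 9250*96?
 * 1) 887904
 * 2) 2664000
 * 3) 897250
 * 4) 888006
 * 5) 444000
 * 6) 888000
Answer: 6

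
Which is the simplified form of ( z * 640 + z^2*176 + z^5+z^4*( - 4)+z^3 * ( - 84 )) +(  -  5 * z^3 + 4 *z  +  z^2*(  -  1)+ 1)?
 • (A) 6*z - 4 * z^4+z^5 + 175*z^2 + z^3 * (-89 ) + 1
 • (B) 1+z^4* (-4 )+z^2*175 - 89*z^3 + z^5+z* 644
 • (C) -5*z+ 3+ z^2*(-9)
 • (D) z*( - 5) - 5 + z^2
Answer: B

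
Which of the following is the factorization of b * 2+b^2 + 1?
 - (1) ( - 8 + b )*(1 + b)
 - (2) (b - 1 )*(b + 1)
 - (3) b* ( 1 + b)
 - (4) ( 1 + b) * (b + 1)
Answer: 4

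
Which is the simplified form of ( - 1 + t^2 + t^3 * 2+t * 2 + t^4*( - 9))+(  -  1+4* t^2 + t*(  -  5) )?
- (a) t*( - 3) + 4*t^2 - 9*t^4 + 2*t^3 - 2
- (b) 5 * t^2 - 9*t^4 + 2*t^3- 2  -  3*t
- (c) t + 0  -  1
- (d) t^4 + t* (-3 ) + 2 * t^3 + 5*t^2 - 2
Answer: b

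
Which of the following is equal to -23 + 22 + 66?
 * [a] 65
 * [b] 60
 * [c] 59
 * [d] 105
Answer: a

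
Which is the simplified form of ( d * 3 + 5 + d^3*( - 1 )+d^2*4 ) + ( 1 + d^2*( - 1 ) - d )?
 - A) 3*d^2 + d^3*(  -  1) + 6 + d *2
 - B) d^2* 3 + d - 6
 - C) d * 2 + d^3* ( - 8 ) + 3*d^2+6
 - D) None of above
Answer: A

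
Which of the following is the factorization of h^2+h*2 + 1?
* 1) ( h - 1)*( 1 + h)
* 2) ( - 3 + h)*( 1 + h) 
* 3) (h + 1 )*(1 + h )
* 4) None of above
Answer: 3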